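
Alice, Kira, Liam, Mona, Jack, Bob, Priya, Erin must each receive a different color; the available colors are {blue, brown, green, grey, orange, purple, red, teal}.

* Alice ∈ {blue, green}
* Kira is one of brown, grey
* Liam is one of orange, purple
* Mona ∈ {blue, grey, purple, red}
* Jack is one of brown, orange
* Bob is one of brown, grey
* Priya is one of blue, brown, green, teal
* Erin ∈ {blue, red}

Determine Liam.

Among the 8 variables, teal fits only Priya (and all 8 values in {blue, brown, green, grey, orange, purple, red, teal} must be used), so Priya = teal.
The 7 still-open variables together cover exactly {blue, brown, green, grey, orange, purple, red} — 7 values for 7 variables — and green appears only in Alice's list, so Alice = green.
The 2 variables Kira and Bob are confined to {brown, grey}, which locks those values in; drop them from Mona, Jack.
Jack's domain is down to {orange}, so Jack = orange. Strike orange from Liam.
So Liam = purple.

purple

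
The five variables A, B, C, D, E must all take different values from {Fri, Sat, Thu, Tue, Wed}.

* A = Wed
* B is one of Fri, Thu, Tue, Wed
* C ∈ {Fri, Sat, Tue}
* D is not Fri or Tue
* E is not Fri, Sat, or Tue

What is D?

Sat

A's domain is down to {Wed}, so A = Wed. Eliminate Wed elsewhere: B, D, E.
E has just one choice, so E = Thu. Strike Thu from B, D.
So D = Sat.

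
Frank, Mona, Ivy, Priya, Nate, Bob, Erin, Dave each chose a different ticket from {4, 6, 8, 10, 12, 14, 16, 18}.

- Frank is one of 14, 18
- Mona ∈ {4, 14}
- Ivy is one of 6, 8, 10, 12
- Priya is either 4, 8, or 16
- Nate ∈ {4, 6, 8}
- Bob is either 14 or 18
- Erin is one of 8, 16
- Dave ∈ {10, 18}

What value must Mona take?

4

Among the 8 variables, 12 fits only Ivy (and all 8 values in {4, 6, 8, 10, 12, 14, 16, 18} must be used), so Ivy = 12.
The 7 still-open variables draw from only 7 values {4, 6, 8, 10, 14, 16, 18}, so each is used; only Nate can be 6, hence Nate = 6.
The 6 still-open variables together cover exactly {4, 8, 10, 14, 16, 18} — 6 values for 6 variables — and 10 appears only in Dave's list, so Dave = 10.
Frank and Bob share exactly the 2 values {14, 18}; by pigeonhole those values go to them, so strike 14, 18 from Mona.
So Mona = 4.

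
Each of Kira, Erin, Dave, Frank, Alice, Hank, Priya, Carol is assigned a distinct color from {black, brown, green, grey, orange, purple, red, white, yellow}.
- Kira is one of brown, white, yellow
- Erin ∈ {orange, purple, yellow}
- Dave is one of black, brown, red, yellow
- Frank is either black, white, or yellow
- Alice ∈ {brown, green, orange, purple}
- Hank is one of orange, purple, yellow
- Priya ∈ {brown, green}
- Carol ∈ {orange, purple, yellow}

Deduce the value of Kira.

Among the 8 variables, red fits only Dave (and all 8 values in {black, brown, green, orange, purple, red, white, yellow} must be used), so Dave = red.
The 7 still-open variables draw from only 7 values {black, brown, green, orange, purple, white, yellow}, so each is used; only Frank can be black, hence Frank = black.
Among the 6 still-open variables, white fits only Kira (and all 6 values in {brown, green, orange, purple, white, yellow} must be used), so Kira = white.

white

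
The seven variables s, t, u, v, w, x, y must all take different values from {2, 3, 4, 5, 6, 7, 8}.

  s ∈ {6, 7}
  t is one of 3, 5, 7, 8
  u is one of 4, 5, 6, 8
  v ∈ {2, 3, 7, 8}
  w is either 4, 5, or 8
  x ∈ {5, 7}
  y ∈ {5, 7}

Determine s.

The 7 variables together cover exactly {2, 3, 4, 5, 6, 7, 8} — 7 values for 7 variables — and 2 appears only in v's list, so v = 2.
The 6 still-open variables together cover exactly {3, 4, 5, 6, 7, 8} — 6 values for 6 variables — and 3 appears only in t's list, so t = 3.
The 2 variables x and y are confined to {5, 7}, which locks those values in; drop them from s, u, w.
So s = 6.

6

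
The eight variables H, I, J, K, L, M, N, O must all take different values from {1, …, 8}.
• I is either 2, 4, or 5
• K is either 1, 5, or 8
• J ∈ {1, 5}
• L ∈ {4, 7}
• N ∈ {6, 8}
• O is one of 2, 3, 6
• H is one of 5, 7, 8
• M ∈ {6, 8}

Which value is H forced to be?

Among the 8 variables, 3 fits only O (and all 8 values in {1, 2, 3, 4, 5, 6, 7, 8} must be used), so O = 3.
The 7 still-open variables draw from only 7 values {1, 2, 4, 5, 6, 7, 8}, so each is used; only I can be 2, hence I = 2.
The 6 still-open variables draw from only 6 values {1, 4, 5, 6, 7, 8}, so each is used; only L can be 4, hence L = 4.
Among the 5 still-open variables, 7 fits only H (and all 5 values in {1, 5, 6, 7, 8} must be used), so H = 7.

7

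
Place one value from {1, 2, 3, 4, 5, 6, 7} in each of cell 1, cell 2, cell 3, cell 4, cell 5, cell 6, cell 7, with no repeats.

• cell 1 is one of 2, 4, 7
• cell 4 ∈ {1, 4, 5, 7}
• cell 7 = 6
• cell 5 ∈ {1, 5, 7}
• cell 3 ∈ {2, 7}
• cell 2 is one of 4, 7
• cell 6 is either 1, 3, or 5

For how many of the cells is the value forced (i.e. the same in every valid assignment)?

2

cell 7's domain is down to {6}, so cell 7 = 6.
The 6 still-open variables together cover exactly {1, 2, 3, 4, 5, 7} — 6 values for 6 variables — and 3 appears only in cell 6's list, so cell 6 = 3.
cell 1, cell 2, cell 3 share exactly the 3 values {2, 4, 7}; by pigeonhole those values go to them, so strike 2, 4, 7 from cell 4, cell 5.
Determined: cell 6=3, cell 7=6. The other cells each still have more than one consistent value. That makes 2.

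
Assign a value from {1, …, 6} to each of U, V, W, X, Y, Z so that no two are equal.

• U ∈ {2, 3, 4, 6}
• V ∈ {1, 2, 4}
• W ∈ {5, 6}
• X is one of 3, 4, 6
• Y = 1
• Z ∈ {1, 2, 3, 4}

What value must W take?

5

Y has just one choice, so Y = 1. Strike 1 from V, Z.
The 5 still-open variables draw from only 5 values {2, 3, 4, 5, 6}, so each is used; only W can be 5, hence W = 5.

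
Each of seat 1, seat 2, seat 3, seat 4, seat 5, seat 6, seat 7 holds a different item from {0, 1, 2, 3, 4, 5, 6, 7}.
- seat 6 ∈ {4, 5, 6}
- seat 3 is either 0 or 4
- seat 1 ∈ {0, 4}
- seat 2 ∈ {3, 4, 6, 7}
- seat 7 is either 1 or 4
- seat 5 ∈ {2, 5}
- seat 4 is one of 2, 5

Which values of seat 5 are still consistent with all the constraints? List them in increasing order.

2, 5

seat 1 and seat 3 share exactly the 2 values {0, 4}; by pigeonhole those values go to them, so strike 0, 4 from seat 2, seat 6, seat 7.
seat 7 must be 1 (only option left).
seat 4 and seat 5 between them cover only {2, 5} — a naked pair. Remove those values from seat 6.
seat 6 has just one choice, so seat 6 = 6. Eliminate 6 elsewhere: seat 2.
No further eliminations apply; seat 5 can still be any of 2, 5.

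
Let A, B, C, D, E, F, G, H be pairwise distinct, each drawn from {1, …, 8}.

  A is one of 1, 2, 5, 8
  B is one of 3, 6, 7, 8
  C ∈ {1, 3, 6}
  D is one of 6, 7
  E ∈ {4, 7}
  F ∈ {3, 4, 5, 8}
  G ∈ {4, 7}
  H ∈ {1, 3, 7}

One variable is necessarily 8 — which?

B

The 8 variables draw from only 8 values {1, 2, 3, 4, 5, 6, 7, 8}, so each is used; only A can be 2, hence A = 2.
The 7 still-open variables together cover exactly {1, 3, 4, 5, 6, 7, 8} — 7 values for 7 variables — and 5 appears only in F's list, so F = 5.
The 6 still-open variables draw from only 6 values {1, 3, 4, 6, 7, 8}, so each is used; only B can be 8, hence B = 8.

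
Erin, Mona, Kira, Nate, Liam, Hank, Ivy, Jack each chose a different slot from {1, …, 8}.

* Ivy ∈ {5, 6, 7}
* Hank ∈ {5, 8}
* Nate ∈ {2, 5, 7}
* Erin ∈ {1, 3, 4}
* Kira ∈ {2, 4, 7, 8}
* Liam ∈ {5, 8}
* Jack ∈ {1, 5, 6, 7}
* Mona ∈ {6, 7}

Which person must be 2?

Among the 8 variables, 3 fits only Erin (and all 8 values in {1, 2, 3, 4, 5, 6, 7, 8} must be used), so Erin = 3.
Among the 7 still-open variables, 1 fits only Jack (and all 7 values in {1, 2, 4, 5, 6, 7, 8} must be used), so Jack = 1.
The 6 still-open variables together cover exactly {2, 4, 5, 6, 7, 8} — 6 values for 6 variables — and 4 appears only in Kira's list, so Kira = 4.
Among the 5 still-open variables, 2 fits only Nate (and all 5 values in {2, 5, 6, 7, 8} must be used), so Nate = 2.

Nate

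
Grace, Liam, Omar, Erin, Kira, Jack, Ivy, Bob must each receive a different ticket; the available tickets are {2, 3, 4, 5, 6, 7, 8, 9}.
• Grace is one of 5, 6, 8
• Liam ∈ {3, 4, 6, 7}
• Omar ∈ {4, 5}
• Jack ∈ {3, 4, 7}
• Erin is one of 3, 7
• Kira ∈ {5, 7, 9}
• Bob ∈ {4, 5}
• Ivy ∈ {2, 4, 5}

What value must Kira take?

The 8 variables together cover exactly {2, 3, 4, 5, 6, 7, 8, 9} — 8 values for 8 variables — and 2 appears only in Ivy's list, so Ivy = 2.
The 7 still-open variables together cover exactly {3, 4, 5, 6, 7, 8, 9} — 7 values for 7 variables — and 8 appears only in Grace's list, so Grace = 8.
The 6 still-open variables draw from only 6 values {3, 4, 5, 6, 7, 9}, so each is used; only Liam can be 6, hence Liam = 6.
The 5 still-open variables draw from only 5 values {3, 4, 5, 7, 9}, so each is used; only Kira can be 9, hence Kira = 9.

9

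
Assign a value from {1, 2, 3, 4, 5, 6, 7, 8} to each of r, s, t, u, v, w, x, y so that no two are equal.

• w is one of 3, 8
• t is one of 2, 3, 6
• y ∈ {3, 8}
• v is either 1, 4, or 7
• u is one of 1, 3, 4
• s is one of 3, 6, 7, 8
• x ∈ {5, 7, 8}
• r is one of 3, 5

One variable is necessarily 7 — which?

x

Among the 8 variables, 2 fits only t (and all 8 values in {1, 2, 3, 4, 5, 6, 7, 8} must be used), so t = 2.
The 7 still-open variables together cover exactly {1, 3, 4, 5, 6, 7, 8} — 7 values for 7 variables — and 6 appears only in s's list, so s = 6.
The 2 variables w and y are confined to {3, 8}, which locks those values in; drop them from r, u, x.
r's domain is down to {5}, so r = 5. Strike 5 from x.
So 7 goes to x.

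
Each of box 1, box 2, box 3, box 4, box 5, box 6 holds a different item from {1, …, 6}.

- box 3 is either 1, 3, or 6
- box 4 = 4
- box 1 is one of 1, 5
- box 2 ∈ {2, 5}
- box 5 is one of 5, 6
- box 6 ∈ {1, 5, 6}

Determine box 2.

2

box 4 has just one choice, so box 4 = 4.
Among the 5 still-open variables, 2 fits only box 2 (and all 5 values in {1, 2, 3, 5, 6} must be used), so box 2 = 2.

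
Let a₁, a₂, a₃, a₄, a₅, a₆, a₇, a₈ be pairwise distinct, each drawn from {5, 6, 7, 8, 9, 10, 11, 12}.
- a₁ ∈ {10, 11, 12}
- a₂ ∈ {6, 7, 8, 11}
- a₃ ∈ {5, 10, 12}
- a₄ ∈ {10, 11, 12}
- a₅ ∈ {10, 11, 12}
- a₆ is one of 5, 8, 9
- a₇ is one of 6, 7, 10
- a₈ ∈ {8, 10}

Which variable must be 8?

a₈

The 8 variables together cover exactly {5, 6, 7, 8, 9, 10, 11, 12} — 8 values for 8 variables — and 9 appears only in a₆'s list, so a₆ = 9.
Among the 7 still-open variables, 5 fits only a₃ (and all 7 values in {5, 6, 7, 8, 10, 11, 12} must be used), so a₃ = 5.
The 3 variables a₁, a₄, a₅ are confined to {10, 11, 12}, which locks those values in; drop them from a₂, a₇, a₈.
So 8 goes to a₈.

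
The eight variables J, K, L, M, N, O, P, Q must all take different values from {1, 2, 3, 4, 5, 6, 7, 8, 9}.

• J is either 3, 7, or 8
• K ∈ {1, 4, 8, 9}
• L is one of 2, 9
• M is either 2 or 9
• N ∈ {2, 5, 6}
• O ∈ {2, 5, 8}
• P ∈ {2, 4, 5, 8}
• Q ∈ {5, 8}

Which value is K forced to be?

L and M share exactly the 2 values {2, 9}; by pigeonhole those values go to them, so strike 2, 9 from K, N, O, P.
O and Q share exactly the 2 values {5, 8}; by pigeonhole those values go to them, so strike 5, 8 from J, K, N, P.
N has just one choice, so N = 6.
That leaves P = 4. Strike 4 from K.
So K = 1.

1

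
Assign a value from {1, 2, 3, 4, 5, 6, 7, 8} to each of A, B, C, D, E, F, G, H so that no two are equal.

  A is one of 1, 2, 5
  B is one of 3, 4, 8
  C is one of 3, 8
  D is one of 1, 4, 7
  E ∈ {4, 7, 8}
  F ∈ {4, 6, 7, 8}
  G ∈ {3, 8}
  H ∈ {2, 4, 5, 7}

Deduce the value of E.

The 8 variables together cover exactly {1, 2, 3, 4, 5, 6, 7, 8} — 8 values for 8 variables — and 6 appears only in F's list, so F = 6.
C and G share exactly the 2 values {3, 8}; by pigeonhole those values go to them, so strike 3, 8 from B, E.
B must be 4 (only option left). Strike 4 from D, E, H.
So E = 7.

7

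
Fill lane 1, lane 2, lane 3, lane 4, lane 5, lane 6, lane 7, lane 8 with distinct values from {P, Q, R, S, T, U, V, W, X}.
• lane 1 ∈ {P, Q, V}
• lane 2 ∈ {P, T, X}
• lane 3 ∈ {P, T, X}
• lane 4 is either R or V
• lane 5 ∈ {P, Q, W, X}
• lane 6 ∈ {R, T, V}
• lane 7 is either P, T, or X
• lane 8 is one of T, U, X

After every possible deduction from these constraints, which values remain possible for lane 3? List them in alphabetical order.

The 8 variables draw from only 8 values {P, Q, R, T, U, V, W, X}, so each is used; only lane 8 can be U, hence lane 8 = U.
Among the 7 still-open variables, W fits only lane 5 (and all 7 values in {P, Q, R, T, V, W, X} must be used), so lane 5 = W.
The 6 still-open variables draw from only 6 values {P, Q, R, T, V, X}, so each is used; only lane 1 can be Q, hence lane 1 = Q.
lane 2, lane 3, lane 7 between them cover only {P, T, X} — a naked triple. Remove those values from lane 6.
No further eliminations apply; lane 3 can still be any of P, T, X.

P, T, X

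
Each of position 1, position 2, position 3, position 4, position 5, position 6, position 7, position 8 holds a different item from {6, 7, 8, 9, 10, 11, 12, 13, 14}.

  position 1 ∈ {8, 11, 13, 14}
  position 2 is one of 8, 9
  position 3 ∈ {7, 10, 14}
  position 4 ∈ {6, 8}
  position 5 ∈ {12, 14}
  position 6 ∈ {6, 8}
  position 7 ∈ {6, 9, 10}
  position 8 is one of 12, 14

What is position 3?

7

The 2 variables position 4 and position 6 are confined to {6, 8}, which locks those values in; drop them from position 1, position 2, position 7.
position 2 must be 9 (only option left). Eliminate 9 elsewhere: position 7.
position 7's domain is down to {10}, so position 7 = 10. So position 3 can't be 10.
position 5 and position 8 between them cover only {12, 14} — a naked pair. Remove those values from position 1, position 3.
So position 3 = 7.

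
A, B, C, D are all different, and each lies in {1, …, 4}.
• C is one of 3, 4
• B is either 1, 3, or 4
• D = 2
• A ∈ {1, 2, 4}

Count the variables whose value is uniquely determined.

1

D's domain is down to {2}, so D = 2. Strike 2 from A.
Determined: D=2. The other variables each still have more than one consistent value. That makes 1.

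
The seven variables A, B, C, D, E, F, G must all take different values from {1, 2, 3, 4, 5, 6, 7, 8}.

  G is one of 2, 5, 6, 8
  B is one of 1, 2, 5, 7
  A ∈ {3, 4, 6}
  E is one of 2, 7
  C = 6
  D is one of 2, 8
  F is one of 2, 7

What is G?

C's domain is down to {6}, so C = 6. Eliminate 6 elsewhere: A, G.
The 2 variables E and F are confined to {2, 7}, which locks those values in; drop them from B, D, G.
D has just one choice, so D = 8. Remove 8 from G.
So G = 5.

5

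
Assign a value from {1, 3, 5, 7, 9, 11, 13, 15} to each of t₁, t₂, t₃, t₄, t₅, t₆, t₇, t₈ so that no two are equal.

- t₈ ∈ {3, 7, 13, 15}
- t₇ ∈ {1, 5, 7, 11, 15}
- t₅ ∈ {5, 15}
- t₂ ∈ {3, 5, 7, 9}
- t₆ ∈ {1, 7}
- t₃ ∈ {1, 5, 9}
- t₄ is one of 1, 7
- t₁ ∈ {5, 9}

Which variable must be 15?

The 8 variables draw from only 8 values {1, 3, 5, 7, 9, 11, 13, 15}, so each is used; only t₇ can be 11, hence t₇ = 11.
The 7 still-open variables together cover exactly {1, 3, 5, 7, 9, 13, 15} — 7 values for 7 variables — and 13 appears only in t₈'s list, so t₈ = 13.
Among the 6 still-open variables, 3 fits only t₂ (and all 6 values in {1, 3, 5, 7, 9, 15} must be used), so t₂ = 3.
The 5 still-open variables together cover exactly {1, 5, 7, 9, 15} — 5 values for 5 variables — and 15 appears only in t₅'s list, so t₅ = 15.

t₅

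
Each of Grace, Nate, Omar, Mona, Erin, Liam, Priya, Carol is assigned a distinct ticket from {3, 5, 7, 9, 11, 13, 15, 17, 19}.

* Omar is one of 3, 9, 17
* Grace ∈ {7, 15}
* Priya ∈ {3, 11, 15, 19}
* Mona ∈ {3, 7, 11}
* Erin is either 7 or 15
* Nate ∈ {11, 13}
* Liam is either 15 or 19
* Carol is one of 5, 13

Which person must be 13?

Grace and Erin between them cover only {7, 15} — a naked pair. Remove those values from Mona, Liam, Priya.
Liam has just one choice, so Liam = 19. So Priya can't be 19.
Mona and Priya share exactly the 2 values {3, 11}; by pigeonhole those values go to them, so strike 3, 11 from Nate, Omar.
So 13 goes to Nate.

Nate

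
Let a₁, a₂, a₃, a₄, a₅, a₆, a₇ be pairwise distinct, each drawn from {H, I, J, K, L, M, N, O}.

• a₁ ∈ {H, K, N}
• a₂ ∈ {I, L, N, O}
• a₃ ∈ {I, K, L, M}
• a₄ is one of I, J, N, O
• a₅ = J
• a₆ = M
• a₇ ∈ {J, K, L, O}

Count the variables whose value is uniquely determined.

2

a₅ must be J (only option left). Remove J from a₄, a₇.
a₆ must be M (only option left). Eliminate M elsewhere: a₃.
Determined: a₅=J, a₆=M. The other variables each still have more than one consistent value. That makes 2.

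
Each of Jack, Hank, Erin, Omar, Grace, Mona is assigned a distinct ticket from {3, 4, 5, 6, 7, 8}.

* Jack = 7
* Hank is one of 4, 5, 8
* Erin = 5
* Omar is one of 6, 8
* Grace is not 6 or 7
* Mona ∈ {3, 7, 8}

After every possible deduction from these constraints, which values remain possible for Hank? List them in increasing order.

4, 8

Jack's domain is down to {7}, so Jack = 7. So Mona can't be 7.
That leaves Erin = 5. Eliminate 5 elsewhere: Hank, Grace.
The 4 still-open variables draw from only 4 values {3, 4, 6, 8}, so each is used; only Omar can be 6, hence Omar = 6.
No further eliminations apply; Hank can still be any of 4, 8.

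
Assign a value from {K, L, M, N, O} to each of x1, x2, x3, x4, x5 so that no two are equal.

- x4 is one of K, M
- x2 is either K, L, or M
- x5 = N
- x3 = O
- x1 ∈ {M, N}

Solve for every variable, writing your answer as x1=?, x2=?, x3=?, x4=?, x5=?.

x3 has just one choice, so x3 = O.
x5 has just one choice, so x5 = N. Strike N from x1.
That leaves x1 = M. Remove M from x2, x4.
x4 must be K (only option left). Strike K from x2.
x2's domain is down to {L}, so x2 = L.

x1=M, x2=L, x3=O, x4=K, x5=N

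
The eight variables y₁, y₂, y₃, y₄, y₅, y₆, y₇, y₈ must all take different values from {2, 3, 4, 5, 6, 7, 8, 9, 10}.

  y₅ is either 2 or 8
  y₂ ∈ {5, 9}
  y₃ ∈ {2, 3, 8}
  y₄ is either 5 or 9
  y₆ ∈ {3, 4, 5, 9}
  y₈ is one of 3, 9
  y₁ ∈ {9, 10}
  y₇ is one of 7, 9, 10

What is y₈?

Among the 8 variables, 4 fits only y₆ (and all 8 values in {2, 3, 4, 5, 7, 8, 9, 10} must be used), so y₆ = 4.
Among the 7 still-open variables, 7 fits only y₇ (and all 7 values in {2, 3, 5, 7, 8, 9, 10} must be used), so y₇ = 7.
Among the 6 still-open variables, 10 fits only y₁ (and all 6 values in {2, 3, 5, 8, 9, 10} must be used), so y₁ = 10.
y₂ and y₄ share exactly the 2 values {5, 9}; by pigeonhole those values go to them, so strike 5, 9 from y₈.
So y₈ = 3.

3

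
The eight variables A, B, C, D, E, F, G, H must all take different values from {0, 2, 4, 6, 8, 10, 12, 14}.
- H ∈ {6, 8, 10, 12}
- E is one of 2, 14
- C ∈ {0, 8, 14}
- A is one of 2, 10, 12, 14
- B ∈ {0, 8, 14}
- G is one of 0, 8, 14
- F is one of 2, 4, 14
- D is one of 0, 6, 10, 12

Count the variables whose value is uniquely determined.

2

The 8 variables together cover exactly {0, 2, 4, 6, 8, 10, 12, 14} — 8 values for 8 variables — and 4 appears only in F's list, so F = 4.
B, C, G share exactly the 3 values {0, 8, 14}; by pigeonhole those values go to them, so strike 0, 8, 14 from A, D, E, H.
E's domain is down to {2}, so E = 2. So A can't be 2.
Determined: E=2, F=4. The other variables each still have more than one consistent value. That makes 2.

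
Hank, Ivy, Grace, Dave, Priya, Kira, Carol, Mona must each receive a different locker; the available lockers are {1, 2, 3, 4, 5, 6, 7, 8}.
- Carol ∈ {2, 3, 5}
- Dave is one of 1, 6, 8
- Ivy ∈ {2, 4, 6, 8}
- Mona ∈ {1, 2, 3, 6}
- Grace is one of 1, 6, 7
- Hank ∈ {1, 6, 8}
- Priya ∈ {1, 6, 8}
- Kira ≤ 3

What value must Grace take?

7

The 8 variables together cover exactly {1, 2, 3, 4, 5, 6, 7, 8} — 8 values for 8 variables — and 4 appears only in Ivy's list, so Ivy = 4.
The 7 still-open variables draw from only 7 values {1, 2, 3, 5, 6, 7, 8}, so each is used; only Carol can be 5, hence Carol = 5.
Among the 6 still-open variables, 7 fits only Grace (and all 6 values in {1, 2, 3, 6, 7, 8} must be used), so Grace = 7.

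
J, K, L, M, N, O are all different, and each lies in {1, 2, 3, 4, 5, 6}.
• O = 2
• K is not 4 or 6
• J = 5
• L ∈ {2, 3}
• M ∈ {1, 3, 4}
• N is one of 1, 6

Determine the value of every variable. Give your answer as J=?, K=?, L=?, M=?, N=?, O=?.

J=5, K=1, L=3, M=4, N=6, O=2

J has just one choice, so J = 5. So K can't be 5.
O's domain is down to {2}, so O = 2. Remove 2 from K, L.
L must be 3 (only option left). Eliminate 3 elsewhere: K, M.
K has just one choice, so K = 1. Eliminate 1 elsewhere: M, N.
M has just one choice, so M = 4.
N's domain is down to {6}, so N = 6.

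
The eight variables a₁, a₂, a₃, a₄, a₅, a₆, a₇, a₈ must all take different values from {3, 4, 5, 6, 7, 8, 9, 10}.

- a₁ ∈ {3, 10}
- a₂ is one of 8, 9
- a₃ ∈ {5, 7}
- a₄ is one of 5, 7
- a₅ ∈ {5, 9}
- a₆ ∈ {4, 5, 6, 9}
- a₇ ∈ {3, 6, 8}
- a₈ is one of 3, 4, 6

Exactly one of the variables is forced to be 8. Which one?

a₂

Among the 8 variables, 10 fits only a₁ (and all 8 values in {3, 4, 5, 6, 7, 8, 9, 10} must be used), so a₁ = 10.
a₃ and a₄ share exactly the 2 values {5, 7}; by pigeonhole those values go to them, so strike 5, 7 from a₅, a₆.
a₅'s domain is down to {9}, so a₅ = 9. Strike 9 from a₂, a₆.
So 8 goes to a₂.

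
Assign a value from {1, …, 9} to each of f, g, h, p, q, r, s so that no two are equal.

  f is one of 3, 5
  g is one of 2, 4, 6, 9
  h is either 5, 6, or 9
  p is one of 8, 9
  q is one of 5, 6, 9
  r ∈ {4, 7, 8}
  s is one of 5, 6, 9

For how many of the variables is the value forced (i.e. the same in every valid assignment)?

2

h, q, s share exactly the 3 values {5, 6, 9}; by pigeonhole those values go to them, so strike 5, 6, 9 from f, g, p.
f must be 3 (only option left).
p's domain is down to {8}, so p = 8. Eliminate 8 elsewhere: r.
Determined: f=3, p=8. The other variables each still have more than one consistent value. That makes 2.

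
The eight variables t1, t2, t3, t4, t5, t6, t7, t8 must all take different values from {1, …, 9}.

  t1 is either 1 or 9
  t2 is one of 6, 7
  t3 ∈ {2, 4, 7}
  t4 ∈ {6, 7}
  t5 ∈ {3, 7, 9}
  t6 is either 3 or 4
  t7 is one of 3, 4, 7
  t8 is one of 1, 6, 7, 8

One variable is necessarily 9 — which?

The 8 variables together cover exactly {1, 2, 3, 4, 6, 7, 8, 9} — 8 values for 8 variables — and 2 appears only in t3's list, so t3 = 2.
The 7 still-open variables draw from only 7 values {1, 3, 4, 6, 7, 8, 9}, so each is used; only t8 can be 8, hence t8 = 8.
The 6 still-open variables together cover exactly {1, 3, 4, 6, 7, 9} — 6 values for 6 variables — and 1 appears only in t1's list, so t1 = 1.
The 5 still-open variables draw from only 5 values {3, 4, 6, 7, 9}, so each is used; only t5 can be 9, hence t5 = 9.

t5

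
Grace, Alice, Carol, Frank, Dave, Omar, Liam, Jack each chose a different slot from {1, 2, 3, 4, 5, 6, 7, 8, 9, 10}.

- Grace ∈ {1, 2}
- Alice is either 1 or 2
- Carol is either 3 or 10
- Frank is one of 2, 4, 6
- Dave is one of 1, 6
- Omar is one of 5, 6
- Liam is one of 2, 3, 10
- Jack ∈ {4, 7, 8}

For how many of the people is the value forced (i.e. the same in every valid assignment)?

3

The 2 variables Grace and Alice are confined to {1, 2}, which locks those values in; drop them from Frank, Dave, Liam.
Dave has just one choice, so Dave = 6. Strike 6 from Frank, Omar.
Omar has just one choice, so Omar = 5.
Frank has just one choice, so Frank = 4. So Jack can't be 4.
Determined: Frank=4, Dave=6, Omar=5. The other people each still have more than one consistent value. That makes 3.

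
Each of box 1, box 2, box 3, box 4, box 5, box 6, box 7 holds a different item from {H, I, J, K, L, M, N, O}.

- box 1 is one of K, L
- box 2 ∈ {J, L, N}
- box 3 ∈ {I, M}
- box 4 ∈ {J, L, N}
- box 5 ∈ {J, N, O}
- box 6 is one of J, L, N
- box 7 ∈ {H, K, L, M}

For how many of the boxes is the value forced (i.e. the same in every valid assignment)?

The 3 variables box 2, box 4, box 6 are confined to {J, L, N}, which locks those values in; drop them from box 1, box 5, box 7.
box 1's domain is down to {K}, so box 1 = K. Eliminate K elsewhere: box 7.
box 5's domain is down to {O}, so box 5 = O.
Determined: box 1=K, box 5=O. The other boxes each still have more than one consistent value. That makes 2.

2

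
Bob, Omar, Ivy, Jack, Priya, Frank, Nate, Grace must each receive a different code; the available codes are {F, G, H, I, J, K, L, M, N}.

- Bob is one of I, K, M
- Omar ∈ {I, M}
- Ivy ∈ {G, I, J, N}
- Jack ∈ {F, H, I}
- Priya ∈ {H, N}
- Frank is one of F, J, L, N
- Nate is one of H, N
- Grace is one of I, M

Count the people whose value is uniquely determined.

The 2 variables Omar and Grace are confined to {I, M}, which locks those values in; drop them from Bob, Ivy, Jack.
Bob's domain is down to {K}, so Bob = K.
The 2 variables Priya and Nate are confined to {H, N}, which locks those values in; drop them from Ivy, Jack, Frank.
Jack has just one choice, so Jack = F. Strike F from Frank.
Determined: Bob=K, Jack=F. The other people each still have more than one consistent value. That makes 2.

2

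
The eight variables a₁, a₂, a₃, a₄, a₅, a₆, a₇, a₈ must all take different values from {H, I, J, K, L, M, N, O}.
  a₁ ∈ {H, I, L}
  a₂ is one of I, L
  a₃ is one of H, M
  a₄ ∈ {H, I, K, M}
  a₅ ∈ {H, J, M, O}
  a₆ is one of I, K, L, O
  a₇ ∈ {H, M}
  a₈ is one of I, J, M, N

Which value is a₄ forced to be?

K

Among the 8 variables, N fits only a₈ (and all 8 values in {H, I, J, K, L, M, N, O} must be used), so a₈ = N.
Among the 7 still-open variables, J fits only a₅ (and all 7 values in {H, I, J, K, L, M, O} must be used), so a₅ = J.
The 6 still-open variables draw from only 6 values {H, I, K, L, M, O}, so each is used; only a₆ can be O, hence a₆ = O.
The 5 still-open variables together cover exactly {H, I, K, L, M} — 5 values for 5 variables — and K appears only in a₄'s list, so a₄ = K.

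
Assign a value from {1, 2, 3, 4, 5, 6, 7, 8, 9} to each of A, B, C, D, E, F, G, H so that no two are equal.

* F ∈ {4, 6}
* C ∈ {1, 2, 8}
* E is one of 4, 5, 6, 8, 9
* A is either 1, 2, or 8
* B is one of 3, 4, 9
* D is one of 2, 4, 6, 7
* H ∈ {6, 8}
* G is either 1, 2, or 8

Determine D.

7

A, C, G share exactly the 3 values {1, 2, 8}; by pigeonhole those values go to them, so strike 1, 2, 8 from D, E, H.
H has just one choice, so H = 6. Remove 6 from D, E, F.
F must be 4 (only option left). Remove 4 from B, D, E.
So D = 7.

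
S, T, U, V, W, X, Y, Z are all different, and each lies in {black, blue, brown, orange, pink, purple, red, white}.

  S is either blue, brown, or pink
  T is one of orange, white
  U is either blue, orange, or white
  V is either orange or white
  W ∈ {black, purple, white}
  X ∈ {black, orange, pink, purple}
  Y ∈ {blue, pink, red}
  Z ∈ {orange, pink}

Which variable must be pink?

Z

Among the 8 variables, brown fits only S (and all 8 values in {black, blue, brown, orange, pink, purple, red, white} must be used), so S = brown.
Among the 7 still-open variables, red fits only Y (and all 7 values in {black, blue, orange, pink, purple, red, white} must be used), so Y = red.
The 6 still-open variables draw from only 6 values {black, blue, orange, pink, purple, white}, so each is used; only U can be blue, hence U = blue.
T and V between them cover only {orange, white} — a naked pair. Remove those values from W, X, Z.
So pink goes to Z.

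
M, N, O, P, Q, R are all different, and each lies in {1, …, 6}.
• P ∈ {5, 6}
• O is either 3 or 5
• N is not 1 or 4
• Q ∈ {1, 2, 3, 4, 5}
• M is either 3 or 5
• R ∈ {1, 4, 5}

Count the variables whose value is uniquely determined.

M and O share exactly the 2 values {3, 5}; by pigeonhole those values go to them, so strike 3, 5 from N, P, Q, R.
That leaves P = 6. So N can't be 6.
N's domain is down to {2}, so N = 2. Eliminate 2 elsewhere: Q.
Determined: N=2, P=6. The other variables each still have more than one consistent value. That makes 2.

2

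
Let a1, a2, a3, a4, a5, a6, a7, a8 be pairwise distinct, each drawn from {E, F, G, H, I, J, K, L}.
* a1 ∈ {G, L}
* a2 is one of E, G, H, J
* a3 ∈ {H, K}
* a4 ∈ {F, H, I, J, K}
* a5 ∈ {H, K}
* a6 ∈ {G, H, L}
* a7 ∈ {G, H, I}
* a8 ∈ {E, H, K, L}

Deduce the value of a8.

The 8 variables draw from only 8 values {E, F, G, H, I, J, K, L}, so each is used; only a4 can be F, hence a4 = F.
The 7 still-open variables together cover exactly {E, G, H, I, J, K, L} — 7 values for 7 variables — and I appears only in a7's list, so a7 = I.
The 6 still-open variables together cover exactly {E, G, H, J, K, L} — 6 values for 6 variables — and J appears only in a2's list, so a2 = J.
The 5 still-open variables together cover exactly {E, G, H, K, L} — 5 values for 5 variables — and E appears only in a8's list, so a8 = E.

E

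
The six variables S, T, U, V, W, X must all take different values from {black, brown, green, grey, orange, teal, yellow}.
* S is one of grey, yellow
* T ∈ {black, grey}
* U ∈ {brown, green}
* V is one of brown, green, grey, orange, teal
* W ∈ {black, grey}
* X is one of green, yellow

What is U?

brown

T and W between them cover only {black, grey} — a naked pair. Remove those values from S, V.
S's domain is down to {yellow}, so S = yellow. Eliminate yellow elsewhere: X.
X has just one choice, so X = green. Remove green from U, V.
So U = brown.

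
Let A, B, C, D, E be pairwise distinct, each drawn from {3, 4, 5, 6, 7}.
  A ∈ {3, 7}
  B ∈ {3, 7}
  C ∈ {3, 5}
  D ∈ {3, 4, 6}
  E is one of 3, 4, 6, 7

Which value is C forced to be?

5

The 5 variables together cover exactly {3, 4, 5, 6, 7} — 5 values for 5 variables — and 5 appears only in C's list, so C = 5.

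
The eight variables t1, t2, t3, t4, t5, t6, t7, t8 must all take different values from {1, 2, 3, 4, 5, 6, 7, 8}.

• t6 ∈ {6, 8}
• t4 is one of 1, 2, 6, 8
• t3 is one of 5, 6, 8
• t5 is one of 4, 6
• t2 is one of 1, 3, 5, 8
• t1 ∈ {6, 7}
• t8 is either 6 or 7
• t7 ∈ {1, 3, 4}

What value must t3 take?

5

The 8 variables draw from only 8 values {1, 2, 3, 4, 5, 6, 7, 8}, so each is used; only t4 can be 2, hence t4 = 2.
The 2 variables t1 and t8 are confined to {6, 7}, which locks those values in; drop them from t3, t5, t6.
t5 has just one choice, so t5 = 4. Remove 4 from t7.
t6 must be 8 (only option left). So t2, t3 can't be 8.
So t3 = 5.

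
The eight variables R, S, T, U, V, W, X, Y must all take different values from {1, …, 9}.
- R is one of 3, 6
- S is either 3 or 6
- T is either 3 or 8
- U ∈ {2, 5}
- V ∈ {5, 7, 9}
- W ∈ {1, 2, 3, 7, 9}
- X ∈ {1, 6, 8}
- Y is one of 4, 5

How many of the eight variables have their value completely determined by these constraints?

R and S between them cover only {3, 6} — a naked pair. Remove those values from T, W, X.
T's domain is down to {8}, so T = 8. Eliminate 8 elsewhere: X.
That leaves X = 1. So W can't be 1.
Determined: T=8, X=1. The other variables each still have more than one consistent value. That makes 2.

2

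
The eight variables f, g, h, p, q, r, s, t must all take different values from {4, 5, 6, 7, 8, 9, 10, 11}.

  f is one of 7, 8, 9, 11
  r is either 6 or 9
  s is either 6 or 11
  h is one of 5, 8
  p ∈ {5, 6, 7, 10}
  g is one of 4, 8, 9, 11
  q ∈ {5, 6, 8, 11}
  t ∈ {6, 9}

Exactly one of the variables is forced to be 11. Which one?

Among the 8 variables, 4 fits only g (and all 8 values in {4, 5, 6, 7, 8, 9, 10, 11} must be used), so g = 4.
Among the 7 still-open variables, 10 fits only p (and all 7 values in {5, 6, 7, 8, 9, 10, 11} must be used), so p = 10.
The 6 still-open variables together cover exactly {5, 6, 7, 8, 9, 11} — 6 values for 6 variables — and 7 appears only in f's list, so f = 7.
r and t share exactly the 2 values {6, 9}; by pigeonhole those values go to them, so strike 6, 9 from q, s.
So 11 goes to s.

s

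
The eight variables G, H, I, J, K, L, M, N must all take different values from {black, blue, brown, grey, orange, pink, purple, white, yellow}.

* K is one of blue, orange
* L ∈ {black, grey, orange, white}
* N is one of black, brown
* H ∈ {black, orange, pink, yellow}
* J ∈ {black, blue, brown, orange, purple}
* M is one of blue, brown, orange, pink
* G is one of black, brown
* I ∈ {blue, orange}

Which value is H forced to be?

The 2 variables G and N are confined to {black, brown}, which locks those values in; drop them from H, J, L, M.
The 2 variables I and K are confined to {blue, orange}, which locks those values in; drop them from H, J, L, M.
J's domain is down to {purple}, so J = purple.
M has just one choice, so M = pink. So H can't be pink.
So H = yellow.

yellow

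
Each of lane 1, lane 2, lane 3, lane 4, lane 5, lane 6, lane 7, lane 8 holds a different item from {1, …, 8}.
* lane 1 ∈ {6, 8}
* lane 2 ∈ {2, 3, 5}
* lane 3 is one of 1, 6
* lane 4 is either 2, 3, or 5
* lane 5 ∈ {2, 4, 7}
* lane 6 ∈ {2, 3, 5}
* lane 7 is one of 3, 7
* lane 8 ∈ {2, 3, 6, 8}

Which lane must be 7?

lane 7

The 8 variables draw from only 8 values {1, 2, 3, 4, 5, 6, 7, 8}, so each is used; only lane 3 can be 1, hence lane 3 = 1.
Among the 7 still-open variables, 4 fits only lane 5 (and all 7 values in {2, 3, 4, 5, 6, 7, 8} must be used), so lane 5 = 4.
The 6 still-open variables draw from only 6 values {2, 3, 5, 6, 7, 8}, so each is used; only lane 7 can be 7, hence lane 7 = 7.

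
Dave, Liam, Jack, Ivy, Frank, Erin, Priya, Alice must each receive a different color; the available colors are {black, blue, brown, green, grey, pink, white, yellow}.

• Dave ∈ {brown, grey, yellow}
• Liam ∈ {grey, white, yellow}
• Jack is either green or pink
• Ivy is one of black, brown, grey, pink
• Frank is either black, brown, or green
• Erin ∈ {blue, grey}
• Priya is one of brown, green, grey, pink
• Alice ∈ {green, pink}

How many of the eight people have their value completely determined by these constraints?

3

The 8 variables together cover exactly {black, blue, brown, green, grey, pink, white, yellow} — 8 values for 8 variables — and blue appears only in Erin's list, so Erin = blue.
The 7 still-open variables together cover exactly {black, brown, green, grey, pink, white, yellow} — 7 values for 7 variables — and white appears only in Liam's list, so Liam = white.
The 6 still-open variables draw from only 6 values {black, brown, green, grey, pink, yellow}, so each is used; only Dave can be yellow, hence Dave = yellow.
The 2 variables Jack and Alice are confined to {green, pink}, which locks those values in; drop them from Ivy, Frank, Priya.
Determined: Dave=yellow, Liam=white, Erin=blue. The other people each still have more than one consistent value. That makes 3.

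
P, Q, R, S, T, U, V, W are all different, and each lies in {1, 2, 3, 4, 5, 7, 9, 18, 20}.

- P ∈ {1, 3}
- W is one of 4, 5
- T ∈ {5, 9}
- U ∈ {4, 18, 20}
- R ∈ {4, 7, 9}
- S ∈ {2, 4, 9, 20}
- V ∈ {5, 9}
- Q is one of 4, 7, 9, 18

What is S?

T and V between them cover only {5, 9} — a naked pair. Remove those values from Q, R, S, W.
W must be 4 (only option left). Strike 4 from Q, R, S, U.
That leaves R = 7. Eliminate 7 elsewhere: Q.
That leaves Q = 18. Remove 18 from U.
That leaves U = 20. Remove 20 from S.
So S = 2.

2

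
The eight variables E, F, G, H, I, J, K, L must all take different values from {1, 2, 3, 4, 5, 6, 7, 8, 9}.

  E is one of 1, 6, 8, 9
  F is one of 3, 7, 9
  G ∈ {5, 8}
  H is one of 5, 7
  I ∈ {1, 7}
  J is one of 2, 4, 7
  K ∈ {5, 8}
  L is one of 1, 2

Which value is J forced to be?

G and K share exactly the 2 values {5, 8}; by pigeonhole those values go to them, so strike 5, 8 from E, H.
That leaves H = 7. So F, I, J can't be 7.
I has just one choice, so I = 1. Remove 1 from E, L.
That leaves L = 2. Strike 2 from J.
So J = 4.

4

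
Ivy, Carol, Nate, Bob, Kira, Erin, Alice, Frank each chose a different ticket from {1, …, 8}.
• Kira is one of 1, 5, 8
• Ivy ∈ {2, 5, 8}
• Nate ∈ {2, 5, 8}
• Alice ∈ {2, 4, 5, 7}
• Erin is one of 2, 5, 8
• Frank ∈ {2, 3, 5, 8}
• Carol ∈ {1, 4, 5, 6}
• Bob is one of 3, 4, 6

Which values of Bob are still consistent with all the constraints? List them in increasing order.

4, 6

The 8 variables draw from only 8 values {1, 2, 3, 4, 5, 6, 7, 8}, so each is used; only Alice can be 7, hence Alice = 7.
Ivy, Nate, Erin between them cover only {2, 5, 8} — a naked triple. Remove those values from Carol, Kira, Frank.
Kira has just one choice, so Kira = 1. Eliminate 1 elsewhere: Carol.
Frank's domain is down to {3}, so Frank = 3. Eliminate 3 elsewhere: Bob.
No further eliminations apply; Bob can still be any of 4, 6.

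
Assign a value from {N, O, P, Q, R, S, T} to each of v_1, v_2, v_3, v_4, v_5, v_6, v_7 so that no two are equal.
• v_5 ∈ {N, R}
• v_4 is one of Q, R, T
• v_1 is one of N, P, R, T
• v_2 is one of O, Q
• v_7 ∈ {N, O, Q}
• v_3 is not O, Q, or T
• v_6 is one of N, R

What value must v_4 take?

Among the 7 variables, S fits only v_3 (and all 7 values in {N, O, P, Q, R, S, T} must be used), so v_3 = S.
The 6 still-open variables draw from only 6 values {N, O, P, Q, R, T}, so each is used; only v_1 can be P, hence v_1 = P.
Among the 5 still-open variables, T fits only v_4 (and all 5 values in {N, O, Q, R, T} must be used), so v_4 = T.

T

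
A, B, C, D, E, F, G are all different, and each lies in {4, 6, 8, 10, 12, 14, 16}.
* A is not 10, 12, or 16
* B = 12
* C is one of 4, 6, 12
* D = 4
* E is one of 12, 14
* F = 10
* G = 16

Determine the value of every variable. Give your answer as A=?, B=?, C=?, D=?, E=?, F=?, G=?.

A=8, B=12, C=6, D=4, E=14, F=10, G=16

B must be 12 (only option left). Eliminate 12 elsewhere: C, E.
D has just one choice, so D = 4. So A, C can't be 4.
E must be 14 (only option left). So A can't be 14.
F must be 10 (only option left).
G has just one choice, so G = 16.
That leaves C = 6. Strike 6 from A.
A has just one choice, so A = 8.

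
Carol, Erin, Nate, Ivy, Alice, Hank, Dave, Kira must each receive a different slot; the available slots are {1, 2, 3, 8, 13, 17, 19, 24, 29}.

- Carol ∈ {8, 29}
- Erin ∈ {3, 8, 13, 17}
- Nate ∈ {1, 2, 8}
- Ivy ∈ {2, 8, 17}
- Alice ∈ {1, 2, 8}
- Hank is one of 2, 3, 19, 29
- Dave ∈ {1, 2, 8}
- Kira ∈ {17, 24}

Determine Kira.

Nate, Alice, Dave share exactly the 3 values {1, 2, 8}; by pigeonhole those values go to them, so strike 1, 2, 8 from Carol, Erin, Ivy, Hank.
Carol's domain is down to {29}, so Carol = 29. Strike 29 from Hank.
Ivy's domain is down to {17}, so Ivy = 17. Strike 17 from Erin, Kira.
So Kira = 24.

24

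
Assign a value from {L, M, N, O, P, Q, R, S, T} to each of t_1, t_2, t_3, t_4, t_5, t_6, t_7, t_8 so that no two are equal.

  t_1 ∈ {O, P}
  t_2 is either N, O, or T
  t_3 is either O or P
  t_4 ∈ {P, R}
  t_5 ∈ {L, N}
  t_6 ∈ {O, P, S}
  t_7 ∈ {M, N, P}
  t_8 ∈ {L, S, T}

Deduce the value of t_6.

S

The 8 variables together cover exactly {L, M, N, O, P, R, S, T} — 8 values for 8 variables — and M appears only in t_7's list, so t_7 = M.
The 7 still-open variables draw from only 7 values {L, N, O, P, R, S, T}, so each is used; only t_4 can be R, hence t_4 = R.
t_1 and t_3 share exactly the 2 values {O, P}; by pigeonhole those values go to them, so strike O, P from t_2, t_6.
So t_6 = S.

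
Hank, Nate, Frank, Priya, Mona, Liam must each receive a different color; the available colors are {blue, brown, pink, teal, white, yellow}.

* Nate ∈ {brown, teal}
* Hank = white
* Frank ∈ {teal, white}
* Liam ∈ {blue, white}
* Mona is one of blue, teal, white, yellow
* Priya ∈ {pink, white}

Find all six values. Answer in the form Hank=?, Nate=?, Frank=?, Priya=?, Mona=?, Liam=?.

Hank=white, Nate=brown, Frank=teal, Priya=pink, Mona=yellow, Liam=blue

Hank must be white (only option left). Remove white from Frank, Priya, Mona, Liam.
Frank must be teal (only option left). Eliminate teal elsewhere: Nate, Mona.
Priya has just one choice, so Priya = pink.
Liam must be blue (only option left). So Mona can't be blue.
That leaves Nate = brown.
Mona has just one choice, so Mona = yellow.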